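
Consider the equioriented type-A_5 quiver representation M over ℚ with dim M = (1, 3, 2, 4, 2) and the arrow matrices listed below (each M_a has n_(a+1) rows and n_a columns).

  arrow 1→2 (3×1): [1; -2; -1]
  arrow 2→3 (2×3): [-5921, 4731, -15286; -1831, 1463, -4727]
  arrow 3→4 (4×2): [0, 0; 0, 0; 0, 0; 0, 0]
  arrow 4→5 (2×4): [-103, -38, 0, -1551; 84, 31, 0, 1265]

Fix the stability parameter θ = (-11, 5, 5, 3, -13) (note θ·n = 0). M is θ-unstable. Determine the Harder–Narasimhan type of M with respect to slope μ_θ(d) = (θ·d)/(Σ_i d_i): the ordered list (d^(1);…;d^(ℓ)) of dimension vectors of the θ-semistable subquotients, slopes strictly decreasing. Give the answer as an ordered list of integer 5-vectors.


Barcode: M ≅ I[1,3], I[2,2], I[2,3], I[4,4]^2, I[4,5]^2. HN layers by μ_θ (4 steps, strictly decreasing):
  μ^(1)=5; μ^(2)=3; μ^(3)=-5; μ^(4)=-11

((0, 3, 2, 0, 0); (0, 0, 0, 2, 0); (0, 0, 0, 2, 2); (1, 0, 0, 0, 0))


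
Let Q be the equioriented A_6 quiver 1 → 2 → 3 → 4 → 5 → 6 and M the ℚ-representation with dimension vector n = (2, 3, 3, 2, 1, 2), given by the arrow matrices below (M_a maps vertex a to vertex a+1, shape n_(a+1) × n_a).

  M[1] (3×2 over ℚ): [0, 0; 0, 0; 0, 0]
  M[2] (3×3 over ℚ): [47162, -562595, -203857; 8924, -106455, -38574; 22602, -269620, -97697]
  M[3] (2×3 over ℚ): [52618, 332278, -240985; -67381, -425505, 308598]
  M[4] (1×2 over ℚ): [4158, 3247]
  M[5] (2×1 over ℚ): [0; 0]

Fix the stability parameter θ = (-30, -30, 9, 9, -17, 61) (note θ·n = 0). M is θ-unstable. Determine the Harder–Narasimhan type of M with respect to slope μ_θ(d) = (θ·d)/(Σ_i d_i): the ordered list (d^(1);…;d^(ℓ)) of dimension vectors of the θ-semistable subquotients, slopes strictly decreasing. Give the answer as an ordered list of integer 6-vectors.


Via rank(M_{q-1}∘⋯∘M_p): M ≅ I[1,1]^2, I[2,2], I[2,4], I[2,5], I[3,3], I[6,6]^2.
μ_θ-semistable layers: μ^(1)=61; μ^(2)=9; μ^(3)=1/3; μ^(4)=-30

((0, 0, 0, 0, 0, 2); (0, 0, 2, 1, 0, 0); (0, 0, 1, 1, 1, 0); (2, 3, 0, 0, 0, 0))


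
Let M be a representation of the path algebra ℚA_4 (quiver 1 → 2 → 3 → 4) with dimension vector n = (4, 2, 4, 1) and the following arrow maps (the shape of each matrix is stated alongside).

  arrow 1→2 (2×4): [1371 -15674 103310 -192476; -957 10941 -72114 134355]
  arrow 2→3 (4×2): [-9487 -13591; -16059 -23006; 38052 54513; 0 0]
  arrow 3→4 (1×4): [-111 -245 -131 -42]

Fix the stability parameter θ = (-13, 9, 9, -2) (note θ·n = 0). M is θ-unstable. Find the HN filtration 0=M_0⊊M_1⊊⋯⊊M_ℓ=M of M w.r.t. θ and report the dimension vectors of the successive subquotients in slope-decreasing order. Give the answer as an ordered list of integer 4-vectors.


Interval decomposition of M: I[1,1]^2, I[1,3], I[1,4], I[3,3]^2.
HN type (ℓ=3): μ^(1)=9; μ^(2)=16/3; μ^(3)=-13

((0, 1, 3, 0); (0, 1, 1, 1); (4, 0, 0, 0))


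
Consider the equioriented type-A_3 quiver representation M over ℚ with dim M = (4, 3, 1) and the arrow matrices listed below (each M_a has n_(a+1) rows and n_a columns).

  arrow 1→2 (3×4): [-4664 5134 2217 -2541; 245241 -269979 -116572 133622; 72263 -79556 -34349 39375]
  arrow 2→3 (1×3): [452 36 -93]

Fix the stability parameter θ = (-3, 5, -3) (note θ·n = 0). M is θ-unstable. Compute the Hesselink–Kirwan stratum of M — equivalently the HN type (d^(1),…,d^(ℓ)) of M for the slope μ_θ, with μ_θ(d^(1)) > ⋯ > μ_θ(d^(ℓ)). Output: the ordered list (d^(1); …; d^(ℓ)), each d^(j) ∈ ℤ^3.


Barcode: M ≅ I[1,1], I[1,2]^2, I[1,3]. HN layers by μ_θ (3 steps, strictly decreasing):
  μ^(1)=5; μ^(2)=1; μ^(3)=-3

((0, 2, 0); (0, 1, 1); (4, 0, 0))


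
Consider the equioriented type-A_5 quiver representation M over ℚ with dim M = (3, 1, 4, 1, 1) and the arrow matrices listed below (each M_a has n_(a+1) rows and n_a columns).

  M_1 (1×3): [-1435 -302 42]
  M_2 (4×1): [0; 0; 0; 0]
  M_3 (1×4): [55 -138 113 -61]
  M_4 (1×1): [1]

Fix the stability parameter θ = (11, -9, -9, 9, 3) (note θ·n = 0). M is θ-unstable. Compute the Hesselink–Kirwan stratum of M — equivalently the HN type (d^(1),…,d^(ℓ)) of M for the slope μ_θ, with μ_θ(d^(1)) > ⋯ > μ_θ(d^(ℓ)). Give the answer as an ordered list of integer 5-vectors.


Via rank(M_{q-1}∘⋯∘M_p): M ≅ I[1,1]^2, I[1,2], I[3,3]^3, I[3,5].
μ_θ-semistable layers: μ^(1)=11; μ^(2)=6; μ^(3)=1; μ^(4)=-9

((2, 0, 0, 0, 0); (0, 0, 0, 1, 1); (1, 1, 0, 0, 0); (0, 0, 4, 0, 0))


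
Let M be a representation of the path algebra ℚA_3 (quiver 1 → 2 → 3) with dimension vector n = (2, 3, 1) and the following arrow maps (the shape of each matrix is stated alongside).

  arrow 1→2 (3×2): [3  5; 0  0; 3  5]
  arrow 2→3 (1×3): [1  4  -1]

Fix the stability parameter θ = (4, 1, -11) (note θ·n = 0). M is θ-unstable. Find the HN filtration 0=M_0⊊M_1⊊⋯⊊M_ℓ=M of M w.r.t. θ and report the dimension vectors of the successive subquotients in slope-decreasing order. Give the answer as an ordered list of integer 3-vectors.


Barcode: M ≅ I[1,1], I[1,2], I[2,2], I[2,3]. HN layers by μ_θ (4 steps, strictly decreasing):
  μ^(1)=4; μ^(2)=5/2; μ^(3)=1; μ^(4)=-5

((1, 0, 0); (1, 1, 0); (0, 1, 0); (0, 1, 1))


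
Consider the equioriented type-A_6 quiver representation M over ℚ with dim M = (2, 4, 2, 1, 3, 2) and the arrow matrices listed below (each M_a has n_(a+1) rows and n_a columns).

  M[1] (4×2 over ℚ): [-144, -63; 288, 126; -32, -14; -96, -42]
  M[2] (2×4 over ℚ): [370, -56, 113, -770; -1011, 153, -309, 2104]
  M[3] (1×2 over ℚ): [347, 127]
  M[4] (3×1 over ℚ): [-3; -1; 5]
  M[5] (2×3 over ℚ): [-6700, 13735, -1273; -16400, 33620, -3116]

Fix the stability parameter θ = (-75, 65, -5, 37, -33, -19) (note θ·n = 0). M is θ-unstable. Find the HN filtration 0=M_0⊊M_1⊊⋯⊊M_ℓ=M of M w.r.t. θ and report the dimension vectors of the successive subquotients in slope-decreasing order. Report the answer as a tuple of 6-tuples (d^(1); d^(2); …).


Via rank(M_{q-1}∘⋯∘M_p): M ≅ I[1,1], I[1,5], I[2,2]^2, I[2,3], I[5,5], I[5,6], I[6,6].
μ_θ-semistable layers: μ^(1)=65; μ^(2)=30; μ^(3)=16; μ^(4)=-19; μ^(5)=-33; μ^(6)=-75

((0, 2, 0, 0, 0, 0); (0, 1, 1, 0, 0, 0); (0, 1, 1, 1, 1, 0); (0, 0, 0, 0, 0, 2); (0, 0, 0, 0, 2, 0); (2, 0, 0, 0, 0, 0))


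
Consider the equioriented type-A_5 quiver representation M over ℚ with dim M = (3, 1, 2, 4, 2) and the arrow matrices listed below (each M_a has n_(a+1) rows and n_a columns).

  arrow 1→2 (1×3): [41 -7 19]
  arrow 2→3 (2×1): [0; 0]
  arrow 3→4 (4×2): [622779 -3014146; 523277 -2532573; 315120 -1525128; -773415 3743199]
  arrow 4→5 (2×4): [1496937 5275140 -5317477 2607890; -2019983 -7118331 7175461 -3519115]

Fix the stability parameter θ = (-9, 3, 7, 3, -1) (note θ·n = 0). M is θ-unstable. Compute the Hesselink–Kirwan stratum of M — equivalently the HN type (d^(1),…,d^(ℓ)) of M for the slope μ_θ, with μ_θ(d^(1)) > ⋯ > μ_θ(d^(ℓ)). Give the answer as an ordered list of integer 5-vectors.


Interval decomposition of M: I[1,1]^2, I[1,2], I[3,4], I[3,5], I[4,4], I[4,5].
HN type (ℓ=4): μ^(1)=5; μ^(2)=3; μ^(3)=1; μ^(4)=-9

((0, 0, 1, 1, 0); (0, 1, 1, 2, 1); (0, 0, 0, 1, 1); (3, 0, 0, 0, 0))


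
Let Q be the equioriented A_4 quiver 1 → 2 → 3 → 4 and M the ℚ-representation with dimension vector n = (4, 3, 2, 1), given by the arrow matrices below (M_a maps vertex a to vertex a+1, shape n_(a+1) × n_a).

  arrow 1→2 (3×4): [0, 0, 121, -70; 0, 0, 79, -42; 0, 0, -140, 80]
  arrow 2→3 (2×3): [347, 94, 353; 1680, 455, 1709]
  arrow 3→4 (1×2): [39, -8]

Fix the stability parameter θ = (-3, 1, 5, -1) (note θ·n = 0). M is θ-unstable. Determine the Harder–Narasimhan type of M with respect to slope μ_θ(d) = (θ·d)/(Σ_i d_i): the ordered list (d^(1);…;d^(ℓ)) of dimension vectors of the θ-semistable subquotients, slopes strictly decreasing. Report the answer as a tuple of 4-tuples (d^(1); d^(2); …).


Interval decomposition of M: I[1,1]^2, I[1,2], I[1,4], I[2,3].
HN type (ℓ=4): μ^(1)=5; μ^(2)=2; μ^(3)=1; μ^(4)=-3

((0, 0, 1, 0); (0, 0, 1, 1); (0, 3, 0, 0); (4, 0, 0, 0))


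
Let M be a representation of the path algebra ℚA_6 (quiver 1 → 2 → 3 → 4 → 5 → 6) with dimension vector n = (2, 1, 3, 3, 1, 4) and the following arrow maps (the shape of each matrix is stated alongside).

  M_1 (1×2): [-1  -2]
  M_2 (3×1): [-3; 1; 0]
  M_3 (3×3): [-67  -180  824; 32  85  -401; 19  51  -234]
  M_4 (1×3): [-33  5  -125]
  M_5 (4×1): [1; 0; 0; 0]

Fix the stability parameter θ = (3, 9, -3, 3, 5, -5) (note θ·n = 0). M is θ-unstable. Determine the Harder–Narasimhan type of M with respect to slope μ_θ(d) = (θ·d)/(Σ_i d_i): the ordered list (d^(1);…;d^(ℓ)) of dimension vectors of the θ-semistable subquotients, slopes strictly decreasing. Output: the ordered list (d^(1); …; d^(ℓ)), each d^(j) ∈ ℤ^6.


Interval decomposition of M: I[1,1], I[1,6], I[3,4]^2, I[6,6]^3.
HN type (ℓ=4): μ^(1)=3; μ^(2)=2; μ^(3)=-3; μ^(4)=-5

((1, 0, 0, 2, 0, 0); (1, 1, 1, 1, 1, 1); (0, 0, 2, 0, 0, 0); (0, 0, 0, 0, 0, 3))


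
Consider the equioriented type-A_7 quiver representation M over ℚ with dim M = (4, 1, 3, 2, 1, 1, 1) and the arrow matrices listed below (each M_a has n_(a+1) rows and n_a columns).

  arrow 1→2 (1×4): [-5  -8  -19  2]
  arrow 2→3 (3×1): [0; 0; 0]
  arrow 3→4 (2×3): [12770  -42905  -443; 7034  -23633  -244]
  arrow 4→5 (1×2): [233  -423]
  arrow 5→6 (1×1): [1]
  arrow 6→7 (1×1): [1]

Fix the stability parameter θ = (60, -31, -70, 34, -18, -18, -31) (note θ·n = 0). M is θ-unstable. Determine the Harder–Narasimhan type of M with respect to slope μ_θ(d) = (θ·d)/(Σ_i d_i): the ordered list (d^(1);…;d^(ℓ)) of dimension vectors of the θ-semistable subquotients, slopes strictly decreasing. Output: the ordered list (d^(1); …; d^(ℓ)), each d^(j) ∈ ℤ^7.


Interval decomposition of M: I[1,1]^3, I[1,2], I[3,3], I[3,4], I[3,7].
HN type (ℓ=5): μ^(1)=60; μ^(2)=34; μ^(3)=29/2; μ^(4)=-33/4; μ^(5)=-70

((3, 0, 0, 0, 0, 0, 0); (0, 0, 0, 1, 0, 0, 0); (1, 1, 0, 0, 0, 0, 0); (0, 0, 0, 1, 1, 1, 1); (0, 0, 3, 0, 0, 0, 0))


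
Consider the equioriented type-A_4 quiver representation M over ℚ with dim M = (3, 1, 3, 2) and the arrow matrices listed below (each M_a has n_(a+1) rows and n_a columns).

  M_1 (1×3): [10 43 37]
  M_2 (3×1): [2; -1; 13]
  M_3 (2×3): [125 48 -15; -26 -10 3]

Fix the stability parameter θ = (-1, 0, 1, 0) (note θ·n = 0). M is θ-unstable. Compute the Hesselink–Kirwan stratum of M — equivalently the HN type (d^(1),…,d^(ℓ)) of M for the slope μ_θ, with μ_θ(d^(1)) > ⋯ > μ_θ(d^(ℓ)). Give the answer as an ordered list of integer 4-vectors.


Via rank(M_{q-1}∘⋯∘M_p): M ≅ I[1,1]^2, I[1,4], I[3,3], I[3,4].
μ_θ-semistable layers: μ^(1)=1; μ^(2)=1/2; μ^(3)=0; μ^(4)=-1

((0, 0, 1, 0); (0, 0, 2, 2); (0, 1, 0, 0); (3, 0, 0, 0))


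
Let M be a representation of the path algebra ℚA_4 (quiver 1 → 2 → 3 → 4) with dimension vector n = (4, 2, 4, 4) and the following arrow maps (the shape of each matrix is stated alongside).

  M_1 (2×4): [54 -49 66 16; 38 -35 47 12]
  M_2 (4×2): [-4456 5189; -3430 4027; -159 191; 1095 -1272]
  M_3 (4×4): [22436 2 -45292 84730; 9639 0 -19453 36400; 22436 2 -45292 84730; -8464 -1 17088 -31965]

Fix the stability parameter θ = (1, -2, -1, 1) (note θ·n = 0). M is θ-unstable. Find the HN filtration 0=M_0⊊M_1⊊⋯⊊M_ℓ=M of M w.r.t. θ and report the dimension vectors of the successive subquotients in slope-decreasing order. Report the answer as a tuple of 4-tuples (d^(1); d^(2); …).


Interval decomposition of M: I[1,1]^2, I[1,4]^2, I[3,3]^2, I[4,4]^2.
HN type (ℓ=3): μ^(1)=1; μ^(2)=-2/3; μ^(3)=-1

((2, 0, 0, 4); (2, 2, 2, 0); (0, 0, 2, 0))


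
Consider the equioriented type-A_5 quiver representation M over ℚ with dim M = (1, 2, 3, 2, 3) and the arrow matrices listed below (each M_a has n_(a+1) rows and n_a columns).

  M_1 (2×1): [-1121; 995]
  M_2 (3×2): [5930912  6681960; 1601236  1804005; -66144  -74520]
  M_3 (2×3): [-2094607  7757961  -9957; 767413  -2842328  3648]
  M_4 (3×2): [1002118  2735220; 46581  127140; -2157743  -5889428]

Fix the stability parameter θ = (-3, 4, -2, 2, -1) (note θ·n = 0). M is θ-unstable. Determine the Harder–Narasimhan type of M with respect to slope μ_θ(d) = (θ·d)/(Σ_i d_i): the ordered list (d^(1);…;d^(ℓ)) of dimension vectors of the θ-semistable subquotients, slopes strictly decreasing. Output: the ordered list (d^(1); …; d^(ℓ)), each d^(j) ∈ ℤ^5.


Barcode: M ≅ I[1,5], I[2,2], I[3,3], I[3,5], I[5,5]. HN layers by μ_θ (6 steps, strictly decreasing):
  μ^(1)=4; μ^(2)=3/4; μ^(3)=1/2; μ^(4)=-1; μ^(5)=-2; μ^(6)=-3

((0, 1, 0, 0, 0); (0, 1, 1, 1, 1); (0, 0, 0, 1, 1); (0, 0, 0, 0, 1); (0, 0, 2, 0, 0); (1, 0, 0, 0, 0))


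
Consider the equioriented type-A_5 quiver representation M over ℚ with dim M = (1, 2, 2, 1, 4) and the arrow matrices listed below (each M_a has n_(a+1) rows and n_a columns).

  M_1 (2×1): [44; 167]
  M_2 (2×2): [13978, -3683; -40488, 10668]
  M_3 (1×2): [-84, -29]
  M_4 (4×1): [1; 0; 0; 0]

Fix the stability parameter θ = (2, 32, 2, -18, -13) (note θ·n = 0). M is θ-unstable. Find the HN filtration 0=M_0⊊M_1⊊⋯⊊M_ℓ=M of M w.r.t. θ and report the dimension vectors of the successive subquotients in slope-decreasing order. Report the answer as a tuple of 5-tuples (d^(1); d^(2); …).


Via rank(M_{q-1}∘⋯∘M_p): M ≅ I[1,3], I[2,2], I[3,5], I[5,5]^3.
μ_θ-semistable layers: μ^(1)=32; μ^(2)=17; μ^(3)=2; μ^(4)=-29/3; μ^(5)=-13

((0, 1, 0, 0, 0); (0, 1, 1, 0, 0); (1, 0, 0, 0, 0); (0, 0, 1, 1, 1); (0, 0, 0, 0, 3))


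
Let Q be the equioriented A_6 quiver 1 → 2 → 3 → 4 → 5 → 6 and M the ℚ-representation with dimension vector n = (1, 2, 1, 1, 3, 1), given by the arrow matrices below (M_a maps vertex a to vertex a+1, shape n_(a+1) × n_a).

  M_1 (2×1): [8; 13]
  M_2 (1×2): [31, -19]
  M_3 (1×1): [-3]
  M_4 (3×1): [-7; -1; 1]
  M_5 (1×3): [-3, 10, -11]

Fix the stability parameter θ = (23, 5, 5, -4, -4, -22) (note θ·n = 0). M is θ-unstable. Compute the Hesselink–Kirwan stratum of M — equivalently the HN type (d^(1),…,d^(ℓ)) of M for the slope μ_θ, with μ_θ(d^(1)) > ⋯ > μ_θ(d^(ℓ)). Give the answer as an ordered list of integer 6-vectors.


Barcode: M ≅ I[1,5], I[2,2], I[5,5], I[5,6]. HN layers by μ_θ (3 steps, strictly decreasing):
  μ^(1)=5; μ^(2)=-4; μ^(3)=-13

((1, 2, 1, 1, 1, 0); (0, 0, 0, 0, 1, 0); (0, 0, 0, 0, 1, 1))


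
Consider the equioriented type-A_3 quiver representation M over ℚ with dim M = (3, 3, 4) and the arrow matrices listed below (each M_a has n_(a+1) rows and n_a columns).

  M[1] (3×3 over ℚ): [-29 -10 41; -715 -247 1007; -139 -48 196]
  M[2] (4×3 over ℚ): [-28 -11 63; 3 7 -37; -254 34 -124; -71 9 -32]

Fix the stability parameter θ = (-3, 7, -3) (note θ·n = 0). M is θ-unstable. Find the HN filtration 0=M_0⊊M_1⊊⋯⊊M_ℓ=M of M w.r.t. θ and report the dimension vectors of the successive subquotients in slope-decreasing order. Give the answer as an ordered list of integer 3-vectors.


Barcode: M ≅ I[1,3]^3, I[3,3]. HN layers by μ_θ (2 steps, strictly decreasing):
  μ^(1)=2; μ^(2)=-3

((0, 3, 3); (3, 0, 1))


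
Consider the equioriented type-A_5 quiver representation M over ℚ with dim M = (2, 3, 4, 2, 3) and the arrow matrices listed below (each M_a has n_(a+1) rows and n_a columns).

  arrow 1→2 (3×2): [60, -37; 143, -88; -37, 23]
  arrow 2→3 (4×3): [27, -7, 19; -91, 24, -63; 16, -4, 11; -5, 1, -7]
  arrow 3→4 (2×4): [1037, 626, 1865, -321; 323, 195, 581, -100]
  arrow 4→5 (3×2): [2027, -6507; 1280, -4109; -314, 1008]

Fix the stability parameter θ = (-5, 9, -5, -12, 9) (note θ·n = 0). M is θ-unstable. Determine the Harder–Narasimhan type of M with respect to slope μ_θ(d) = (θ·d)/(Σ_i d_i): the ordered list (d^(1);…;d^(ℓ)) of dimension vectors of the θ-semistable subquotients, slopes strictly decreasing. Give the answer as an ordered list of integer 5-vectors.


Barcode: M ≅ I[1,5]^2, I[2,3], I[3,3], I[5,5]. HN layers by μ_θ (4 steps, strictly decreasing):
  μ^(1)=9; μ^(2)=2; μ^(3)=-8/3; μ^(4)=-5

((0, 0, 0, 0, 3); (0, 1, 1, 0, 0); (0, 2, 2, 2, 0); (2, 0, 1, 0, 0))


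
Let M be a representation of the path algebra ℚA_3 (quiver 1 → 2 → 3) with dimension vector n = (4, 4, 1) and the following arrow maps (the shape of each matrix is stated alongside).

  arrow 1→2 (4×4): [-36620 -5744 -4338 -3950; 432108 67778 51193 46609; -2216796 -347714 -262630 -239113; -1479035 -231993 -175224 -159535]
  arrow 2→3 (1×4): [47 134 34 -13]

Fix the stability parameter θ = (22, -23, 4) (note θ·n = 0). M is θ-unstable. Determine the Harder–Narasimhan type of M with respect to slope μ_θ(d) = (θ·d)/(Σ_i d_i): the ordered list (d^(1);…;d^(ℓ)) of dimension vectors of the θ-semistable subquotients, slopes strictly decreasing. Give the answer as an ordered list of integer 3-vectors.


Barcode: M ≅ I[1,1], I[1,2]^2, I[1,3], I[2,2]. HN layers by μ_θ (4 steps, strictly decreasing):
  μ^(1)=22; μ^(2)=4; μ^(3)=-1/2; μ^(4)=-23

((1, 0, 0); (0, 0, 1); (3, 3, 0); (0, 1, 0))


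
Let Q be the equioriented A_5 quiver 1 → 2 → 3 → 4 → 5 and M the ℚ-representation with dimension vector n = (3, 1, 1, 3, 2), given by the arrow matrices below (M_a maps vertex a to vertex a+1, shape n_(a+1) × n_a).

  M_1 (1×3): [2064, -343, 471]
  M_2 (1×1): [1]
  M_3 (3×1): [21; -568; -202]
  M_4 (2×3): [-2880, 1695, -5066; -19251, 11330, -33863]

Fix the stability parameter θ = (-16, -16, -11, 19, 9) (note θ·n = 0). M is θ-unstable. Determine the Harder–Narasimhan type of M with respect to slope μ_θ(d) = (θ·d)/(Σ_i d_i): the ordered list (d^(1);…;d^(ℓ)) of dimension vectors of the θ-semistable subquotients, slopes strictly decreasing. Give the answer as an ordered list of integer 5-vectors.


Via rank(M_{q-1}∘⋯∘M_p): M ≅ I[1,1]^2, I[1,5], I[4,4], I[4,5].
μ_θ-semistable layers: μ^(1)=19; μ^(2)=14; μ^(3)=-11; μ^(4)=-16

((0, 0, 0, 1, 0); (0, 0, 0, 2, 2); (0, 0, 1, 0, 0); (3, 1, 0, 0, 0))


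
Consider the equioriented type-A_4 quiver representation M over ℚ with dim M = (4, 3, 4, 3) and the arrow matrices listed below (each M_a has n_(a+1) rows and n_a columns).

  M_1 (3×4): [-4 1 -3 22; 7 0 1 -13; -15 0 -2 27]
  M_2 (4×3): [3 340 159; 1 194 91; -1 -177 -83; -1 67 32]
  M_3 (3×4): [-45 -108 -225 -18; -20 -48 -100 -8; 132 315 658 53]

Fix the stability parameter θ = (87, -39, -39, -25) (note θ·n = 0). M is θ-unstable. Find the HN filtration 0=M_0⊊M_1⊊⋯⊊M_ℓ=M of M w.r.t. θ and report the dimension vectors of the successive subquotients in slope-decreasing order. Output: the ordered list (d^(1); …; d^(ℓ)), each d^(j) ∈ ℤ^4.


Barcode: M ≅ I[1,1], I[1,3], I[1,4]^2, I[3,3], I[4,4]. HN layers by μ_θ (5 steps, strictly decreasing):
  μ^(1)=87; μ^(2)=3; μ^(3)=-4; μ^(4)=-25; μ^(5)=-39

((1, 0, 0, 0); (1, 1, 1, 0); (2, 2, 2, 2); (0, 0, 0, 1); (0, 0, 1, 0))


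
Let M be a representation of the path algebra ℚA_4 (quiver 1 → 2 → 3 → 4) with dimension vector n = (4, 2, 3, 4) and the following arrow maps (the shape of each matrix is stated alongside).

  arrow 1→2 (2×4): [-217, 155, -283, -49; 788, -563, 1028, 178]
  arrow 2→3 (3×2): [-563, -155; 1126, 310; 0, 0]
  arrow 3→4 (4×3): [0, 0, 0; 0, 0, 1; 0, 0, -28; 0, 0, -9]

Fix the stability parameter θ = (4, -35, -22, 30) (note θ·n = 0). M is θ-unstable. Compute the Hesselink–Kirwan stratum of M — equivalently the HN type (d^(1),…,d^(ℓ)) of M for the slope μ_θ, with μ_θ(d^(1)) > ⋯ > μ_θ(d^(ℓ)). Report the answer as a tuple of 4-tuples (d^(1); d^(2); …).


Barcode: M ≅ I[1,1]^2, I[1,2], I[1,3], I[3,3], I[3,4], I[4,4]^3. HN layers by μ_θ (5 steps, strictly decreasing):
  μ^(1)=30; μ^(2)=4; μ^(3)=-31/2; μ^(4)=-53/3; μ^(5)=-22

((0, 0, 0, 4); (2, 0, 0, 0); (1, 1, 0, 0); (1, 1, 1, 0); (0, 0, 2, 0))


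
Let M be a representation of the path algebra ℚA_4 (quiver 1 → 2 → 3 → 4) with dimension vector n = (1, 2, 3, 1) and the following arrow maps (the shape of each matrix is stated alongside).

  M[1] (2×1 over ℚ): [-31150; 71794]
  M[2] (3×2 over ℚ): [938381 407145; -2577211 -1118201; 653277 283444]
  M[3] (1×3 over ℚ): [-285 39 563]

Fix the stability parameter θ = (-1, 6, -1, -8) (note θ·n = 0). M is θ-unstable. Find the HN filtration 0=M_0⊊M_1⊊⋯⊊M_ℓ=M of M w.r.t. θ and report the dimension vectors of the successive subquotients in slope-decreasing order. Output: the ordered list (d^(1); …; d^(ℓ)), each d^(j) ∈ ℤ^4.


Interval decomposition of M: I[1,4], I[2,3], I[3,3].
HN type (ℓ=2): μ^(1)=5/2; μ^(2)=-1

((0, 1, 1, 0); (1, 1, 2, 1))


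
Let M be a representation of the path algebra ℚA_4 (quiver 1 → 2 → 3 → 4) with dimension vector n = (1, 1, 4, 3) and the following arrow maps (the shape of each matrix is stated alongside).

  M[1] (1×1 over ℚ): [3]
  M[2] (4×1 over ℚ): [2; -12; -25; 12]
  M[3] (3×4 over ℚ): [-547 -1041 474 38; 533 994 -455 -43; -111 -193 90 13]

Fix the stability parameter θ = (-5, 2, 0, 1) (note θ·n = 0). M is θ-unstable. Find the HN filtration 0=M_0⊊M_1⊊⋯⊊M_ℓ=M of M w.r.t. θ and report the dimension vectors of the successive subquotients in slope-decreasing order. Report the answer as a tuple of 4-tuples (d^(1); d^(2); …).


Via rank(M_{q-1}∘⋯∘M_p): M ≅ I[1,4], I[3,3], I[3,4]^2.
μ_θ-semistable layers: μ^(1)=1; μ^(2)=0; μ^(3)=-5

((0, 1, 1, 3); (0, 0, 3, 0); (1, 0, 0, 0))


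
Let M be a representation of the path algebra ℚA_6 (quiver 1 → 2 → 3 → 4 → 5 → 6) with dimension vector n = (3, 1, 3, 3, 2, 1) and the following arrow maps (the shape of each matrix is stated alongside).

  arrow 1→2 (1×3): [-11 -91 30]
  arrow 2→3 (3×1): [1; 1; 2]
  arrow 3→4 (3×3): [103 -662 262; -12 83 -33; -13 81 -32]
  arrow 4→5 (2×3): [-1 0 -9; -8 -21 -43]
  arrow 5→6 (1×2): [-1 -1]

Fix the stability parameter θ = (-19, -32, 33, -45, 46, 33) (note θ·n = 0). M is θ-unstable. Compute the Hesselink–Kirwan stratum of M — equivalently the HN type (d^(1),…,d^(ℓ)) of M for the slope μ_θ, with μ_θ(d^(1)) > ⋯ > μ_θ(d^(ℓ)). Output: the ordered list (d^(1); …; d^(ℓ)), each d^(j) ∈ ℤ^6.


Via rank(M_{q-1}∘⋯∘M_p): M ≅ I[1,1]^2, I[1,6], I[3,4], I[3,5].
μ_θ-semistable layers: μ^(1)=46; μ^(2)=79/2; μ^(3)=-6; μ^(4)=-19; μ^(5)=-51/2

((0, 0, 0, 0, 1, 0); (0, 0, 0, 0, 1, 1); (0, 0, 3, 3, 0, 0); (2, 0, 0, 0, 0, 0); (1, 1, 0, 0, 0, 0))


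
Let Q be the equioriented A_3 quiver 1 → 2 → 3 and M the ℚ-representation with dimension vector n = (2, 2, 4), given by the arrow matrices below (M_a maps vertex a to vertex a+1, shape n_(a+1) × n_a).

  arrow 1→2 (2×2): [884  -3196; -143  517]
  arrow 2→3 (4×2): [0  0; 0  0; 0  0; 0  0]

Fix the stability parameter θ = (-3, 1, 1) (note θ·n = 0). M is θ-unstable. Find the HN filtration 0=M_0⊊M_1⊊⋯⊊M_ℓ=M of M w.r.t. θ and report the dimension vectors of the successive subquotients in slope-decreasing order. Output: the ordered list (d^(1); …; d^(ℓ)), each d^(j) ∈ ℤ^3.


Barcode: M ≅ I[1,1], I[1,2], I[2,2], I[3,3]^4. HN layers by μ_θ (2 steps, strictly decreasing):
  μ^(1)=1; μ^(2)=-3

((0, 2, 4); (2, 0, 0))


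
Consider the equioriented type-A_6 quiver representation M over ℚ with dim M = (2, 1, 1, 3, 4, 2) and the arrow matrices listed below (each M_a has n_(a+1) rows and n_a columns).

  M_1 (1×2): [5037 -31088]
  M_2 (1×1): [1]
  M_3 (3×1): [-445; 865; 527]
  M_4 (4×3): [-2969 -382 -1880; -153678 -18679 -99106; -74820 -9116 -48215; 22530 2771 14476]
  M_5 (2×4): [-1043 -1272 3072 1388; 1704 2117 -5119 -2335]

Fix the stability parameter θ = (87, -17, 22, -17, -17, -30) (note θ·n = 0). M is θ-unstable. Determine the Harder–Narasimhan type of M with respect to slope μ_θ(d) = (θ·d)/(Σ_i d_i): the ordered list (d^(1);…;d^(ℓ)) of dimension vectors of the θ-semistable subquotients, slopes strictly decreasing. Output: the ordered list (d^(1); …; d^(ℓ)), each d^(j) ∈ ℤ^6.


Barcode: M ≅ I[1,1], I[1,6], I[4,5], I[4,6], I[5,5]. HN layers by μ_θ (4 steps, strictly decreasing):
  μ^(1)=87; μ^(2)=14/3; μ^(3)=-17; μ^(4)=-64/3

((1, 0, 0, 0, 0, 0); (1, 1, 1, 1, 1, 1); (0, 0, 0, 1, 2, 0); (0, 0, 0, 1, 1, 1))


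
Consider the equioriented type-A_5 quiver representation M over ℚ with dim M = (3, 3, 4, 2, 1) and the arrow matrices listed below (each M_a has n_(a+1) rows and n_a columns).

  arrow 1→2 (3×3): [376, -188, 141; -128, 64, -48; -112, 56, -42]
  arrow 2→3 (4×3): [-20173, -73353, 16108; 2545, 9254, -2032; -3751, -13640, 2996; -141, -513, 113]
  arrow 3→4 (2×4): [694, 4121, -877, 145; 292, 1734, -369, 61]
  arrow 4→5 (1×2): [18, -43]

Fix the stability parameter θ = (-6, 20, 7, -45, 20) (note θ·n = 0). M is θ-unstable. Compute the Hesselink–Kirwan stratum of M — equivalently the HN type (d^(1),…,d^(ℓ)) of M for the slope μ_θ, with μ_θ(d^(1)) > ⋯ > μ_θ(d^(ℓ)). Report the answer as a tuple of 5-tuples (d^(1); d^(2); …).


Interval decomposition of M: I[1,1]^2, I[1,5], I[2,3], I[2,4], I[3,3].
HN type (ℓ=4): μ^(1)=20; μ^(2)=27/2; μ^(3)=7; μ^(4)=-6

((0, 0, 0, 0, 1); (0, 1, 1, 0, 0); (0, 0, 1, 0, 0); (3, 2, 2, 2, 0))


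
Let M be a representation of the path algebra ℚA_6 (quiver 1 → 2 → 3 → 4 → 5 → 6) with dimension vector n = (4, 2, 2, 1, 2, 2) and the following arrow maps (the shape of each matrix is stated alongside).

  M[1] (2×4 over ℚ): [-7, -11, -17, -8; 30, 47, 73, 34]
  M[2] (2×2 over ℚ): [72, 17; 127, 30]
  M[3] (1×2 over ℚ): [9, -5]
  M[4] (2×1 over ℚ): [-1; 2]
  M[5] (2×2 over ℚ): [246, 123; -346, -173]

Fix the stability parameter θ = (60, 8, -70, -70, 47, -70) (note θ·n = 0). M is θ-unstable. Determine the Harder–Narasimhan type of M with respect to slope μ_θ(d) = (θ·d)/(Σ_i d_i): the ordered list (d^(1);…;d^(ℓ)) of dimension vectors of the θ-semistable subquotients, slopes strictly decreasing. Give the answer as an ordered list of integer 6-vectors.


Barcode: M ≅ I[1,1]^2, I[1,3], I[1,5], I[5,6], I[6,6]. HN layers by μ_θ (6 steps, strictly decreasing):
  μ^(1)=60; μ^(2)=47; μ^(3)=-2/3; μ^(4)=-23/2; μ^(5)=-18; μ^(6)=-70

((2, 0, 0, 0, 0, 0); (0, 0, 0, 0, 1, 0); (1, 1, 1, 0, 0, 0); (0, 0, 0, 0, 1, 1); (1, 1, 1, 1, 0, 0); (0, 0, 0, 0, 0, 1))


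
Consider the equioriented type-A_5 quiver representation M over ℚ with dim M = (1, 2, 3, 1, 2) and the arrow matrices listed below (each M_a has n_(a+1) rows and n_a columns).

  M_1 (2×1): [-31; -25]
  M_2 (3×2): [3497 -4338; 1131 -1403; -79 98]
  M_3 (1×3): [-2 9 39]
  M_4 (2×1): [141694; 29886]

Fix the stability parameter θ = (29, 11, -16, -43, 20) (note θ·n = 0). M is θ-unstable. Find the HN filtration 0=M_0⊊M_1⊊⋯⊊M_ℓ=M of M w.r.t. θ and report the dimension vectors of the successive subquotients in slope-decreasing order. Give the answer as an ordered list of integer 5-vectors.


Via rank(M_{q-1}∘⋯∘M_p): M ≅ I[1,5], I[2,3], I[3,3], I[5,5].
μ_θ-semistable layers: μ^(1)=20; μ^(2)=-5/2; μ^(3)=-19/4; μ^(4)=-16

((0, 0, 0, 0, 2); (0, 1, 1, 0, 0); (1, 1, 1, 1, 0); (0, 0, 1, 0, 0))


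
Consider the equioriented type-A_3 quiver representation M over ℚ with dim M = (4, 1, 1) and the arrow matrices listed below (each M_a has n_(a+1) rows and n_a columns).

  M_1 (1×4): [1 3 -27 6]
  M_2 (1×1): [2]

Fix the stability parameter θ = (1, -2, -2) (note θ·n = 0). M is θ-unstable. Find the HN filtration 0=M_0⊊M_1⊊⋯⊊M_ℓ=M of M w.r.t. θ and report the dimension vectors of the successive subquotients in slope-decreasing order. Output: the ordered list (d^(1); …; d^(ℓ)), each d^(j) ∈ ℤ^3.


Interval decomposition of M: I[1,1]^3, I[1,3].
HN type (ℓ=2): μ^(1)=1; μ^(2)=-1

((3, 0, 0); (1, 1, 1))


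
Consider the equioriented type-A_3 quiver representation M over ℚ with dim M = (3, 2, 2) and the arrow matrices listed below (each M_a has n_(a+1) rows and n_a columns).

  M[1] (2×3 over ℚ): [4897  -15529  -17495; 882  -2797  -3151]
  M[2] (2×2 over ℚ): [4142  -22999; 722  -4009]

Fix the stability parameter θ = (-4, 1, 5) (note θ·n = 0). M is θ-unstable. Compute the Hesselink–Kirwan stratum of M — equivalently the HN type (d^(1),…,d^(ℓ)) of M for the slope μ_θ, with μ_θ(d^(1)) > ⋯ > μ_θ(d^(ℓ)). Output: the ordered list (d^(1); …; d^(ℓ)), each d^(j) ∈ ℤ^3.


Barcode: M ≅ I[1,1], I[1,2], I[1,3], I[3,3]. HN layers by μ_θ (3 steps, strictly decreasing):
  μ^(1)=5; μ^(2)=1; μ^(3)=-4

((0, 0, 2); (0, 2, 0); (3, 0, 0))


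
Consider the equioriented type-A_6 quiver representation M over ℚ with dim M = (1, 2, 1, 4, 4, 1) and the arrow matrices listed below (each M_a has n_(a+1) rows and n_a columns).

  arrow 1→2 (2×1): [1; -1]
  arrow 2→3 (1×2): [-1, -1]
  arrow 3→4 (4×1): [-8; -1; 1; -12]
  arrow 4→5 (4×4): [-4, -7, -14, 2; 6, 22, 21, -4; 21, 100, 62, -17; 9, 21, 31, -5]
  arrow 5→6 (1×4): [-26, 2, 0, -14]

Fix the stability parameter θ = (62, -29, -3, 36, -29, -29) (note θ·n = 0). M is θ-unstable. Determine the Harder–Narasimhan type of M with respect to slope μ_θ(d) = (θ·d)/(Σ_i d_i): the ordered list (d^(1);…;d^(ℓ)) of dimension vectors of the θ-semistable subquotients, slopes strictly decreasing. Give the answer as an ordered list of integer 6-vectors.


Barcode: M ≅ I[1,2], I[2,5], I[4,4], I[4,5], I[4,6], I[5,5]. HN layers by μ_θ (6 steps, strictly decreasing):
  μ^(1)=36; μ^(2)=33/2; μ^(3)=7/2; μ^(4)=-3; μ^(5)=-22/3; μ^(6)=-29

((0, 0, 0, 1, 0, 0); (1, 1, 0, 0, 0, 0); (0, 0, 0, 2, 2, 0); (0, 0, 1, 0, 0, 0); (0, 0, 0, 1, 1, 1); (0, 1, 0, 0, 1, 0))


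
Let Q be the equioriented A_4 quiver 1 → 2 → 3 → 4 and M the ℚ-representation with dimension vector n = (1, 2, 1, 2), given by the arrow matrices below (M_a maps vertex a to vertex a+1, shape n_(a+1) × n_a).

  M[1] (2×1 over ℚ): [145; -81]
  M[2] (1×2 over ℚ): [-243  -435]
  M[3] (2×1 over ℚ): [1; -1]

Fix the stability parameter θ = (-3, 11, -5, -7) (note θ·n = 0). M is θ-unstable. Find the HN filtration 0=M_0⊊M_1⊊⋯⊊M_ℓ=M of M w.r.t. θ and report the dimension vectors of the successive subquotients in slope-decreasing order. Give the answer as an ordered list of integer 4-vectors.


Interval decomposition of M: I[1,2], I[2,4], I[4,4].
HN type (ℓ=4): μ^(1)=11; μ^(2)=-1/3; μ^(3)=-3; μ^(4)=-7

((0, 1, 0, 0); (0, 1, 1, 1); (1, 0, 0, 0); (0, 0, 0, 1))


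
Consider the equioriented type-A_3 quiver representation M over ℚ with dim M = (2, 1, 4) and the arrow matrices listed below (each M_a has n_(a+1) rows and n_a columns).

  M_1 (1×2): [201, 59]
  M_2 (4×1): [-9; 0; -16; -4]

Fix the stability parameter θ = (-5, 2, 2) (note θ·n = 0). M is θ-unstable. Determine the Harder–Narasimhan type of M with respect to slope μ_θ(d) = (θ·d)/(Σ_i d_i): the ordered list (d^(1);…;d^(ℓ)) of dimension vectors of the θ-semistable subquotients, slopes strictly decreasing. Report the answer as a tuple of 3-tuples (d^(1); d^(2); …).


Via rank(M_{q-1}∘⋯∘M_p): M ≅ I[1,1], I[1,3], I[3,3]^3.
μ_θ-semistable layers: μ^(1)=2; μ^(2)=-5

((0, 1, 4); (2, 0, 0))


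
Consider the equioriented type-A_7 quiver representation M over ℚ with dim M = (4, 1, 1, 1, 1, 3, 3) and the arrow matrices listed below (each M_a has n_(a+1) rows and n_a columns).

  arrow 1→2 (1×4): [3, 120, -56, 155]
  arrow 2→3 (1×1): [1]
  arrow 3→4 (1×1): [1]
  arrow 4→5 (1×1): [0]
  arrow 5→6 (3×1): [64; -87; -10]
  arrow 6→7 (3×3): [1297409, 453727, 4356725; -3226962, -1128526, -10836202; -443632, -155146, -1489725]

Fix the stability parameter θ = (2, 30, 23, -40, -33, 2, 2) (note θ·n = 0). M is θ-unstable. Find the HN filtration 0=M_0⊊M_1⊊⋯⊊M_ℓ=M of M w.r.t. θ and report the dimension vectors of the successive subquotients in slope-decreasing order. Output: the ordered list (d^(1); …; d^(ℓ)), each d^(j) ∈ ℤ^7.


Barcode: M ≅ I[1,1]^3, I[1,4], I[5,7], I[6,6], I[6,7], I[7,7]. HN layers by μ_θ (3 steps, strictly decreasing):
  μ^(1)=13/3; μ^(2)=2; μ^(3)=-33

((0, 1, 1, 1, 0, 0, 0); (4, 0, 0, 0, 0, 3, 3); (0, 0, 0, 0, 1, 0, 0))


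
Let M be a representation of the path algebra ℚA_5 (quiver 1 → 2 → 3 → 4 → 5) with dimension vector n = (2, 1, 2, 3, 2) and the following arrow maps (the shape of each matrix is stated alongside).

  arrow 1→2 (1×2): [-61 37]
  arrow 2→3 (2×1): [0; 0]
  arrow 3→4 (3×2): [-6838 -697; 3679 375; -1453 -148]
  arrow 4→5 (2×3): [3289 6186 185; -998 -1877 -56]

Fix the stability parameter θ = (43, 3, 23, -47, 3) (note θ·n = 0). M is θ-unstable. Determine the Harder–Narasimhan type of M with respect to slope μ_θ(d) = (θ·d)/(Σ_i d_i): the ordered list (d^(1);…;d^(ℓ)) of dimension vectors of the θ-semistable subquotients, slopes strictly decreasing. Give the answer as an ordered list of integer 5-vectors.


Barcode: M ≅ I[1,1], I[1,2], I[3,4], I[3,5], I[4,5]. HN layers by μ_θ (5 steps, strictly decreasing):
  μ^(1)=43; μ^(2)=23; μ^(3)=3; μ^(4)=-12; μ^(5)=-47

((1, 0, 0, 0, 0); (1, 1, 0, 0, 0); (0, 0, 0, 0, 2); (0, 0, 2, 2, 0); (0, 0, 0, 1, 0))


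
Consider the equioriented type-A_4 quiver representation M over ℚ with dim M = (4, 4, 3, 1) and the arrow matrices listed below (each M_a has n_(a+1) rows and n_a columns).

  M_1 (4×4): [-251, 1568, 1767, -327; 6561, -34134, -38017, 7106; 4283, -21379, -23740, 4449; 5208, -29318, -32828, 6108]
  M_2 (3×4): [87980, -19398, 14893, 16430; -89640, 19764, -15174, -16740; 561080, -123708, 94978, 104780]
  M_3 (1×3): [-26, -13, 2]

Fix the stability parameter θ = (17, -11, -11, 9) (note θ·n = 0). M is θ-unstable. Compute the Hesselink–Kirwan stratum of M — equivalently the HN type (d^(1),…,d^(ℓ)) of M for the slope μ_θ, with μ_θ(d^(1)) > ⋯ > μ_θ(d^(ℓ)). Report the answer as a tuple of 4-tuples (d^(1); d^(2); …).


Via rank(M_{q-1}∘⋯∘M_p): M ≅ I[1,2]^3, I[1,3], I[3,3], I[3,4].
μ_θ-semistable layers: μ^(1)=9; μ^(2)=3; μ^(3)=-5/3; μ^(4)=-11

((0, 0, 0, 1); (3, 3, 0, 0); (1, 1, 1, 0); (0, 0, 2, 0))


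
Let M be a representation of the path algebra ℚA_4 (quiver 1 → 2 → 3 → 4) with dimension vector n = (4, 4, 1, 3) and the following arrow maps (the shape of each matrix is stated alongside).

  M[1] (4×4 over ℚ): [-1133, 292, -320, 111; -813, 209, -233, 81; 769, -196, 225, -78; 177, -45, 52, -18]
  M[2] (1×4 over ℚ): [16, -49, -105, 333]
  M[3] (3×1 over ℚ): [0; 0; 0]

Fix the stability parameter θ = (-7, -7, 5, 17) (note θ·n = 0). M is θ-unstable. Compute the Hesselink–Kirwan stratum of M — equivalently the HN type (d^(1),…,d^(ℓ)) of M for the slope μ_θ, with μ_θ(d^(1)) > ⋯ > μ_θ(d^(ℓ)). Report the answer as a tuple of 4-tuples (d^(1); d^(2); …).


Via rank(M_{q-1}∘⋯∘M_p): M ≅ I[1,1], I[1,2]^2, I[1,3], I[2,2], I[4,4]^3.
μ_θ-semistable layers: μ^(1)=17; μ^(2)=5; μ^(3)=-7

((0, 0, 0, 3); (0, 0, 1, 0); (4, 4, 0, 0))


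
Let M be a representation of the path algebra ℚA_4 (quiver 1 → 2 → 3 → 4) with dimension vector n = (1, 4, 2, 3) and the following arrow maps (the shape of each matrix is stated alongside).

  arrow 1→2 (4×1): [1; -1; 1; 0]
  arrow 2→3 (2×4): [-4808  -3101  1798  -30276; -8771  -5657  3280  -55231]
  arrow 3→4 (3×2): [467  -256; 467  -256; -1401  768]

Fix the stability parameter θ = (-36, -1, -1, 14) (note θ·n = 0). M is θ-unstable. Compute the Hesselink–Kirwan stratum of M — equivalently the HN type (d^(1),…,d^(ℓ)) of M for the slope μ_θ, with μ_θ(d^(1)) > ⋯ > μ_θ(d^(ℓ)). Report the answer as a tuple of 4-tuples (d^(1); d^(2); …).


Barcode: M ≅ I[1,4], I[2,2]^2, I[2,3], I[4,4]^2. HN layers by μ_θ (3 steps, strictly decreasing):
  μ^(1)=14; μ^(2)=-1; μ^(3)=-36

((0, 0, 0, 3); (0, 4, 2, 0); (1, 0, 0, 0))


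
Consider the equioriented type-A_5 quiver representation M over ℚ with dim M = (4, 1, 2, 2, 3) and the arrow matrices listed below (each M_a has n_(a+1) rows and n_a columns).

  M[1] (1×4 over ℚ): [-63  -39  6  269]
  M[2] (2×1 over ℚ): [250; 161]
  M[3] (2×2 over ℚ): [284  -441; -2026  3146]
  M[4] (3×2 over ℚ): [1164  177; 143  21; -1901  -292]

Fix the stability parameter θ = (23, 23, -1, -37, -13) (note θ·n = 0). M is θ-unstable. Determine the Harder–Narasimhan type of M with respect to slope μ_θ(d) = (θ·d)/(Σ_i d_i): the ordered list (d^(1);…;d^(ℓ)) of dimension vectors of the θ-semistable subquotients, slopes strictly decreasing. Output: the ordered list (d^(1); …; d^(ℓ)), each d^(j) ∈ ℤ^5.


Barcode: M ≅ I[1,1]^3, I[1,5], I[3,5], I[5,5]. HN layers by μ_θ (4 steps, strictly decreasing):
  μ^(1)=23; μ^(2)=-1; μ^(3)=-13; μ^(4)=-19

((3, 0, 0, 0, 0); (1, 1, 1, 1, 1); (0, 0, 0, 0, 2); (0, 0, 1, 1, 0))


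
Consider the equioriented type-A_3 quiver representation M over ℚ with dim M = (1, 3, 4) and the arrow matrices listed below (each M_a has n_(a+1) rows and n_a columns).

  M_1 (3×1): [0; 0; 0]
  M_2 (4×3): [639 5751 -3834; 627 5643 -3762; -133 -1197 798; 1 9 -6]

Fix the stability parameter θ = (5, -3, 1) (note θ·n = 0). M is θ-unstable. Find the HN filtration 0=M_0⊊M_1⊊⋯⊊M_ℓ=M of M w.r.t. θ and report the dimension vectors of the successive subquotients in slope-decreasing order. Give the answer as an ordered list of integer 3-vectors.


Via rank(M_{q-1}∘⋯∘M_p): M ≅ I[1,1], I[2,2]^2, I[2,3], I[3,3]^3.
μ_θ-semistable layers: μ^(1)=5; μ^(2)=1; μ^(3)=-3

((1, 0, 0); (0, 0, 4); (0, 3, 0))


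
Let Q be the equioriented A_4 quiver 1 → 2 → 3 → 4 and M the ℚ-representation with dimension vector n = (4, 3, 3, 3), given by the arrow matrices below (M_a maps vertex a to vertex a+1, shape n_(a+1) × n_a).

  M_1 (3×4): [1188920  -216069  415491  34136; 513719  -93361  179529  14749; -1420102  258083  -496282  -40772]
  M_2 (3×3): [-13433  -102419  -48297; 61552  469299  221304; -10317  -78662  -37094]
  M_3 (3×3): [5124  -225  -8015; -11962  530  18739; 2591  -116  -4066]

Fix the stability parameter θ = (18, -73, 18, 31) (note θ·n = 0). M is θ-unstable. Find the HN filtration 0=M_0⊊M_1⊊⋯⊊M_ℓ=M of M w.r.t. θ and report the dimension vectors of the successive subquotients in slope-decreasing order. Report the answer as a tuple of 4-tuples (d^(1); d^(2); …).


Barcode: M ≅ I[1,1], I[1,4]^3. HN layers by μ_θ (3 steps, strictly decreasing):
  μ^(1)=31; μ^(2)=18; μ^(3)=-55/2

((0, 0, 0, 3); (1, 0, 3, 0); (3, 3, 0, 0))


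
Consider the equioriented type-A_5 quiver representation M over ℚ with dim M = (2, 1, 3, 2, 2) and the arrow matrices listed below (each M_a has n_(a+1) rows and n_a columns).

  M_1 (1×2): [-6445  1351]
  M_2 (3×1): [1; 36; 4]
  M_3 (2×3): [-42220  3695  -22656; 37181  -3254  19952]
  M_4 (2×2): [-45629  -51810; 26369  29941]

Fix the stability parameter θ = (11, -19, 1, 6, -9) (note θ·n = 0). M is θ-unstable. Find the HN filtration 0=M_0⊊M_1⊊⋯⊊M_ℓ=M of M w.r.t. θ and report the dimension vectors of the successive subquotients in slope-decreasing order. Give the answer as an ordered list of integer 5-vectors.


Via rank(M_{q-1}∘⋯∘M_p): M ≅ I[1,1], I[1,5], I[3,3], I[3,5].
μ_θ-semistable layers: μ^(1)=11; μ^(2)=1; μ^(3)=-2/3; μ^(4)=-4

((1, 0, 0, 0, 0); (0, 0, 1, 0, 0); (0, 0, 2, 2, 2); (1, 1, 0, 0, 0))


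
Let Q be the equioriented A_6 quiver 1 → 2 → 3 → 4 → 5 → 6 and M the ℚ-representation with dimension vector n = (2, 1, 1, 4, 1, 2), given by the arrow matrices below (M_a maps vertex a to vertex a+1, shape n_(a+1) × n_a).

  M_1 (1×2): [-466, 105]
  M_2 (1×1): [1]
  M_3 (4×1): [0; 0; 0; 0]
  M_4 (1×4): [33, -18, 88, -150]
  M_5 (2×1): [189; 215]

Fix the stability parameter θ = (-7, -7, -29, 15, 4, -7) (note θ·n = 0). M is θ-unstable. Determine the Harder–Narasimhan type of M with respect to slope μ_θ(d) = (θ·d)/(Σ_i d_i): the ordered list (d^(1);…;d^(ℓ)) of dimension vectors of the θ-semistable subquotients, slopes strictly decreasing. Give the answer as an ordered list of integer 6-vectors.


Interval decomposition of M: I[1,1], I[1,3], I[4,4]^3, I[4,6], I[6,6].
HN type (ℓ=4): μ^(1)=15; μ^(2)=4; μ^(3)=-7; μ^(4)=-43/3

((0, 0, 0, 3, 0, 0); (0, 0, 0, 1, 1, 1); (1, 0, 0, 0, 0, 1); (1, 1, 1, 0, 0, 0))
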